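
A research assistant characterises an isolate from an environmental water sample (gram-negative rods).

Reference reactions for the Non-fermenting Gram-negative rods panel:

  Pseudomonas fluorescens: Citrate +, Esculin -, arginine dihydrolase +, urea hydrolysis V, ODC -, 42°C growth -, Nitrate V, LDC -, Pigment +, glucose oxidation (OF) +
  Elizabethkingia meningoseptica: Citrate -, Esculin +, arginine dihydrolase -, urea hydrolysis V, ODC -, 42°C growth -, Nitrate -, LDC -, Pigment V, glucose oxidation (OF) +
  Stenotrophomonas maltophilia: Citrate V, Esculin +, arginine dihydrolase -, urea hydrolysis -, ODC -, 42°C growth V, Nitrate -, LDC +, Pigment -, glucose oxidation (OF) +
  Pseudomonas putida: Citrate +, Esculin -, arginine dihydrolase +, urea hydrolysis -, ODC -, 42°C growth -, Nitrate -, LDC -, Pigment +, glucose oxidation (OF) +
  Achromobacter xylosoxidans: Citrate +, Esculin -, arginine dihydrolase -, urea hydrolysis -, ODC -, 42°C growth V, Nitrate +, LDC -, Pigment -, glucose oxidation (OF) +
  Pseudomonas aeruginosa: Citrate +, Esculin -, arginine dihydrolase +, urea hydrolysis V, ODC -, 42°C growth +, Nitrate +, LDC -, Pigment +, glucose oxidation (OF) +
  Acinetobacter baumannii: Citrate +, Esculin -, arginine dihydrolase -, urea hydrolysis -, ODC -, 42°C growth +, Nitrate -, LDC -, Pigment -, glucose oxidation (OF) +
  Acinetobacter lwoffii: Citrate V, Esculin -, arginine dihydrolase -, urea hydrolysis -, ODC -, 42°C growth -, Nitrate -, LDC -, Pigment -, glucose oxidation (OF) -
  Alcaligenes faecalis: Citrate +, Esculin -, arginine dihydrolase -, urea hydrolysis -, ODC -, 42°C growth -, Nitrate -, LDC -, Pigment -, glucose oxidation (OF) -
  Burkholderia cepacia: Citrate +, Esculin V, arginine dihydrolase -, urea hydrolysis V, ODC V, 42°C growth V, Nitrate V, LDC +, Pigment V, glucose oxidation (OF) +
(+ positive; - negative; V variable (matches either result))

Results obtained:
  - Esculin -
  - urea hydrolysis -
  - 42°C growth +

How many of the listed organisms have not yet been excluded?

4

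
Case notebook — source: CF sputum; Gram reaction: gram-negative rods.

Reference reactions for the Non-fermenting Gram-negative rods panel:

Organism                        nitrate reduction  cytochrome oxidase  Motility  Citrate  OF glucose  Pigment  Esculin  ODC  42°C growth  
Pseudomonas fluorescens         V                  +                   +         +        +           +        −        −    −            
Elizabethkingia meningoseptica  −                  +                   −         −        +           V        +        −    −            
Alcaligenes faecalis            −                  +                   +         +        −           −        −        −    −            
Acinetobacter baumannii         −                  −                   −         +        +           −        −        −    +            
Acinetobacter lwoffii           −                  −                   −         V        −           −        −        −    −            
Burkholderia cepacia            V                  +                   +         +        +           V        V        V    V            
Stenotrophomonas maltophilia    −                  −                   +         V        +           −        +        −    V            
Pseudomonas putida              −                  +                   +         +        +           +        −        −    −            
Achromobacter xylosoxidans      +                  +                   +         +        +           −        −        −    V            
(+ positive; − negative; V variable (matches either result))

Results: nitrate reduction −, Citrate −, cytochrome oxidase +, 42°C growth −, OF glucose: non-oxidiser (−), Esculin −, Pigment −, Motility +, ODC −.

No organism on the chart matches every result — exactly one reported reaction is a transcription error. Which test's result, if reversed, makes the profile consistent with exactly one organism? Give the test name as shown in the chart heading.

As reported, no row in the chart matches all 9 reactions.
Reversing Pigment → still no organism matches.
Reversing Motility → still no organism matches.
Reversing Esculin → still no organism matches.
Reversing cytochrome oxidase → still no organism matches.
Reversing ODC → still no organism matches.
Reversing Citrate (to +) → unique match: Alcaligenes faecalis.
Reversing OF glucose → still no organism matches.
Reversing nitrate reduction → still no organism matches.
Reversing 42°C growth → still no organism matches.

Citrate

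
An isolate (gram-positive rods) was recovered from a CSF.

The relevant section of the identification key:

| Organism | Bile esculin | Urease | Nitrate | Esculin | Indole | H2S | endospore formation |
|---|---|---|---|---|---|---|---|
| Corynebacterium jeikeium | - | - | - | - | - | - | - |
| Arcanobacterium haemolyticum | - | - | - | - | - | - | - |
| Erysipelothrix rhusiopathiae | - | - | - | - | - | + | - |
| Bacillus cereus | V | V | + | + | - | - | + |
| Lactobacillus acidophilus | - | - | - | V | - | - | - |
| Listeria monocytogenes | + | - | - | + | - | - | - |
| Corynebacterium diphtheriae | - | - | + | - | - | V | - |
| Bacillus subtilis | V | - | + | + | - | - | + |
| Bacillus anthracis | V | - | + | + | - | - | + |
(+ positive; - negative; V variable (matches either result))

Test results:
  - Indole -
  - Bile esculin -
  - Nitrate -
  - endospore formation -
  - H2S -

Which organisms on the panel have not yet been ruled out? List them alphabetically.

Indole -: all 9 remaining candidates are consistent.
endospore formation -: excludes Bacillus cereus, Bacillus subtilis, Bacillus anthracis — 6 left.
H2S -: excludes Erysipelothrix rhusiopathiae — 5 left.
Bile esculin -: excludes Listeria monocytogenes — 4 left.
Nitrate -: excludes Corynebacterium diphtheriae — 3 left.

Arcanobacterium haemolyticum, Corynebacterium jeikeium, Lactobacillus acidophilus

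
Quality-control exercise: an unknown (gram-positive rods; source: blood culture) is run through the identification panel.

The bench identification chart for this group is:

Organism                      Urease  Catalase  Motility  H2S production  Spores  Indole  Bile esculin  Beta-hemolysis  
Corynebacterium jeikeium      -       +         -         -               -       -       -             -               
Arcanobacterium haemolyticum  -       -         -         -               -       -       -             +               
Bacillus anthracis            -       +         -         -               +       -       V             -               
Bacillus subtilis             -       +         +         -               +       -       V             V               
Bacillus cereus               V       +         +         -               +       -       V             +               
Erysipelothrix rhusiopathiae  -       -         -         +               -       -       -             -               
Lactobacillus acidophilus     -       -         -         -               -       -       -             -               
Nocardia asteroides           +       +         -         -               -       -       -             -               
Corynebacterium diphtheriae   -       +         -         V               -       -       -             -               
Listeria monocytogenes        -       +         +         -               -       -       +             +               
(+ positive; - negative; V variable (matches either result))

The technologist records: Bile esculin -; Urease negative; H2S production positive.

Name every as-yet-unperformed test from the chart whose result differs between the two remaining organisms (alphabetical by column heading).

Catalase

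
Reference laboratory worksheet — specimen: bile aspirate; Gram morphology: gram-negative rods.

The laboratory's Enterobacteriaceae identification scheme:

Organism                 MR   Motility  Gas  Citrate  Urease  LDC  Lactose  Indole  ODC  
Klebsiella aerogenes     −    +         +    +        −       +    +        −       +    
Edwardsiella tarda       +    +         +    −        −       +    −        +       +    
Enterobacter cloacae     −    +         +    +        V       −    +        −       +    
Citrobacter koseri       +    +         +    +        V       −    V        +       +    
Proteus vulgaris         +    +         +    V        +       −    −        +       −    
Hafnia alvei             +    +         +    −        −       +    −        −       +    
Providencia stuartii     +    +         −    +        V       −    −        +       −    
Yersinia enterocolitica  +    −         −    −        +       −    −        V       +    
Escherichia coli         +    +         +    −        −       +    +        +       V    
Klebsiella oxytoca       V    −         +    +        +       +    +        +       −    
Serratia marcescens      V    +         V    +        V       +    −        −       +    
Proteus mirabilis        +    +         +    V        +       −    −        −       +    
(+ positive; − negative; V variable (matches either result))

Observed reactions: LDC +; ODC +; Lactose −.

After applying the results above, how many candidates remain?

3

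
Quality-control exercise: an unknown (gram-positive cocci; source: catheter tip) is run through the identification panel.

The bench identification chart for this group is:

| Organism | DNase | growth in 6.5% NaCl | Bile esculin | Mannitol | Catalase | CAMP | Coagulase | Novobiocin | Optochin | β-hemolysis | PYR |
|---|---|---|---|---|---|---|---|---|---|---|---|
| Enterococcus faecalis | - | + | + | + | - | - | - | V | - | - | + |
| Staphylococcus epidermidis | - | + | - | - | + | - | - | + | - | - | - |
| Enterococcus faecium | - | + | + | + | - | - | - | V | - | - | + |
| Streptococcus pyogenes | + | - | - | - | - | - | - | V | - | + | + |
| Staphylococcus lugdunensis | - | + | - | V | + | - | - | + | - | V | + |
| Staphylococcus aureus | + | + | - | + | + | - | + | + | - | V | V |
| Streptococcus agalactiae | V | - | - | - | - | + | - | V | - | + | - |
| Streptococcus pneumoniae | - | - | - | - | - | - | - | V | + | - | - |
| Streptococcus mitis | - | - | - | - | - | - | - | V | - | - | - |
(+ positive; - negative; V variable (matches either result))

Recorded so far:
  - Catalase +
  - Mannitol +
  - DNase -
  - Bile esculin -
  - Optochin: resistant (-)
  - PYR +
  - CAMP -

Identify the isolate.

Staphylococcus lugdunensis

Bile esculin -: excludes Enterococcus faecalis, Enterococcus faecium — 7 left.
DNase -: excludes Streptococcus pyogenes, Staphylococcus aureus — 5 left.
Catalase +: excludes Streptococcus agalactiae, Streptococcus pneumoniae, Streptococcus mitis — 2 left.
CAMP -: all 2 remaining candidates are consistent.
Mannitol +: excludes Staphylococcus epidermidis — 1 left.
Optochin -: the one remaining candidate is consistent.
PYR +: the one remaining candidate is consistent.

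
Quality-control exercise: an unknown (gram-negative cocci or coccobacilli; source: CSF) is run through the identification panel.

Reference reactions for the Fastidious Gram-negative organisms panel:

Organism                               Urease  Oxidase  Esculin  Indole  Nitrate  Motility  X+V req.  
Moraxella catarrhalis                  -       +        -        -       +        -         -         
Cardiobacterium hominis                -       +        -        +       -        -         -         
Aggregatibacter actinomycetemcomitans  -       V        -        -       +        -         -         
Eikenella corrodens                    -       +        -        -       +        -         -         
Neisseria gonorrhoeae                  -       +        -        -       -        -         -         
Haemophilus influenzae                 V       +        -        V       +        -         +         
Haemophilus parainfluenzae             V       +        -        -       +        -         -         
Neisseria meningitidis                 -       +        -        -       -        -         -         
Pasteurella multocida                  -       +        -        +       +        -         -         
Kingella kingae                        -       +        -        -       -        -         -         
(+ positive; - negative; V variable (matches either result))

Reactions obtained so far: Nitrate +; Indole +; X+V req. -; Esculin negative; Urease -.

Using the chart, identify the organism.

Pasteurella multocida

Nitrate +: excludes Cardiobacterium hominis, Neisseria gonorrhoeae, Neisseria meningitidis, Kingella kingae — 6 left.
Esculin -: all 6 remaining candidates are consistent.
X+V req. -: excludes Haemophilus influenzae — 5 left.
Indole +: excludes Moraxella catarrhalis, Aggregatibacter actinomycetemcomitans, Eikenella corrodens, Haemophilus parainfluenzae — 1 left.
Urease -: the one remaining candidate is consistent.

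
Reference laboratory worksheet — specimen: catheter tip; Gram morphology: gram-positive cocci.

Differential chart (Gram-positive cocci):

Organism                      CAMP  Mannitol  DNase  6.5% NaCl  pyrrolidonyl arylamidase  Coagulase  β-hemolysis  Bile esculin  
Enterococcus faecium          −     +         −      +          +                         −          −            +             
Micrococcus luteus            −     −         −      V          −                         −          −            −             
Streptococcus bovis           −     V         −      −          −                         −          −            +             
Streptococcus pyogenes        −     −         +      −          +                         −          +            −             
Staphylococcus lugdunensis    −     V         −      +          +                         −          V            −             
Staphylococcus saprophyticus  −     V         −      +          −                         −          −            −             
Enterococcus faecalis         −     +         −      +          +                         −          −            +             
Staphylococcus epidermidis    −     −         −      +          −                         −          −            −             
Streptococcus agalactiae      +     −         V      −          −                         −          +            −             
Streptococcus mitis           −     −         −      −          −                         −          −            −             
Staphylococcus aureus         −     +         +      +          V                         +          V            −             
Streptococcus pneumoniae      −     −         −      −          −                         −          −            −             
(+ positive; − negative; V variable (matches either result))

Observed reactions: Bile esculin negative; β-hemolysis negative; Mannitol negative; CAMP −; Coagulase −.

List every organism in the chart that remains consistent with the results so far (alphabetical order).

β-hemolysis −: excludes Streptococcus pyogenes, Streptococcus agalactiae — 10 left.
CAMP −: all 10 remaining candidates are consistent.
Mannitol −: excludes Enterococcus faecium, Enterococcus faecalis, Staphylococcus aureus — 7 left.
Coagulase −: all 7 remaining candidates are consistent.
Bile esculin −: excludes Streptococcus bovis — 6 left.

Micrococcus luteus, Staphylococcus epidermidis, Staphylococcus lugdunensis, Staphylococcus saprophyticus, Streptococcus mitis, Streptococcus pneumoniae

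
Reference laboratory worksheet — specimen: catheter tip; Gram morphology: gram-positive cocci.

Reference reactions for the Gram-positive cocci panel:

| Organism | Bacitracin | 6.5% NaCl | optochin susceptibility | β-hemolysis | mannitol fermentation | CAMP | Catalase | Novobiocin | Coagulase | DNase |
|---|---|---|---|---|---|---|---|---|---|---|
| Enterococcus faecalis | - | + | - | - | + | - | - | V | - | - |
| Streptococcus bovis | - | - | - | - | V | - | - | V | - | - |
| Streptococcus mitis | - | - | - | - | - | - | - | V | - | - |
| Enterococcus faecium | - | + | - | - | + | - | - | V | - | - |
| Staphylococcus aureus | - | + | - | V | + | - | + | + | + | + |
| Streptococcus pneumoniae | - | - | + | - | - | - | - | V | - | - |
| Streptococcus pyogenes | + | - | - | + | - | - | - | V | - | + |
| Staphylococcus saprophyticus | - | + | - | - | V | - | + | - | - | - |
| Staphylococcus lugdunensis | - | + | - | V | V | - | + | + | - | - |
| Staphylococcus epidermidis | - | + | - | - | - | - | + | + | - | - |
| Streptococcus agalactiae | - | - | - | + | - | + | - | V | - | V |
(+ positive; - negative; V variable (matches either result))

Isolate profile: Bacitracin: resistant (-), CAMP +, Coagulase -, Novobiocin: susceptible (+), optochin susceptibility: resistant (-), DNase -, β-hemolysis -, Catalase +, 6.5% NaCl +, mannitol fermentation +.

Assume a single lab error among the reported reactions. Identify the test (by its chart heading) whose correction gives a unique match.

CAMP

As reported, no row in the chart matches all 10 reactions.
Reversing β-hemolysis → still no organism matches.
Reversing Coagulase → still no organism matches.
Reversing optochin susceptibility → still no organism matches.
Reversing CAMP (to -) → unique match: Staphylococcus lugdunensis.
Reversing Bacitracin → still no organism matches.
Reversing Novobiocin → still no organism matches.
Reversing mannitol fermentation → still no organism matches.
Reversing DNase → still no organism matches.
Reversing 6.5% NaCl → still no organism matches.
Reversing Catalase → still no organism matches.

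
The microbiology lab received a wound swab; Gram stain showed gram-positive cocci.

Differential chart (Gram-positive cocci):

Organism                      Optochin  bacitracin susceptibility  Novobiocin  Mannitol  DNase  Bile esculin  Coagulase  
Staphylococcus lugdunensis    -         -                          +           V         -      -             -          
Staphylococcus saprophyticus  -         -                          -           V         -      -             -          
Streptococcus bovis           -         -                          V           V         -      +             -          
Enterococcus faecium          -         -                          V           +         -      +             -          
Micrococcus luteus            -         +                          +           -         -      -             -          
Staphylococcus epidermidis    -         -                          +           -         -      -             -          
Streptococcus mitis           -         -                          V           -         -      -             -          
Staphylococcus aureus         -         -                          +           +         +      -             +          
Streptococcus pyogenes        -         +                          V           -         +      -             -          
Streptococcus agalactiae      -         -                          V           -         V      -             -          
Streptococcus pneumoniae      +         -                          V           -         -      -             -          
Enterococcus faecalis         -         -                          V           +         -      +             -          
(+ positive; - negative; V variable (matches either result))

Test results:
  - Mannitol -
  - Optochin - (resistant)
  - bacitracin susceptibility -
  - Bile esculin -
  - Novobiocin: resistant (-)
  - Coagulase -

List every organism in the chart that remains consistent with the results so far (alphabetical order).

Bile esculin -: excludes Streptococcus bovis, Enterococcus faecium, Enterococcus faecalis — 9 left.
Coagulase -: excludes Staphylococcus aureus — 8 left.
bacitracin susceptibility -: excludes Micrococcus luteus, Streptococcus pyogenes — 6 left.
Novobiocin -: excludes Staphylococcus lugdunensis, Staphylococcus epidermidis — 4 left.
Mannitol -: all 4 remaining candidates are consistent.
Optochin -: excludes Streptococcus pneumoniae — 3 left.

Staphylococcus saprophyticus, Streptococcus agalactiae, Streptococcus mitis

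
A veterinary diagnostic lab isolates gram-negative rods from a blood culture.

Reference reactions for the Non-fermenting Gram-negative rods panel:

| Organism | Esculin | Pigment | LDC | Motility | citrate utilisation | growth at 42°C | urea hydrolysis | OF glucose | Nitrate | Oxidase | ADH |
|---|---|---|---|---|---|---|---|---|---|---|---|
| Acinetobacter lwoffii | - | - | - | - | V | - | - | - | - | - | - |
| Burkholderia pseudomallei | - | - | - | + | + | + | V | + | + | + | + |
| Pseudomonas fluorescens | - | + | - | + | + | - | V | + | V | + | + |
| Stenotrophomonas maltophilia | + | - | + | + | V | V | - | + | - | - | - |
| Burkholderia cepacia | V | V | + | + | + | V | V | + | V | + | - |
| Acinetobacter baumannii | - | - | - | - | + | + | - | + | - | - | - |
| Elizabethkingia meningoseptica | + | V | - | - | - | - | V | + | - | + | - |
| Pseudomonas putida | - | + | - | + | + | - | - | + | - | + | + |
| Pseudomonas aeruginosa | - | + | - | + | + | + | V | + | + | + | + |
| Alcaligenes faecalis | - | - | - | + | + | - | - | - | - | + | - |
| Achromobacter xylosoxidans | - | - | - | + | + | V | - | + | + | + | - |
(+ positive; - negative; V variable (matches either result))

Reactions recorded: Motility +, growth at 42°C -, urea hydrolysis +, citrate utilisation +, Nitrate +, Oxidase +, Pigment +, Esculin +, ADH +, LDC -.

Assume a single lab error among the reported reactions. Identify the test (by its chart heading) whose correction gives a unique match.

As reported, no row in the chart matches all 10 reactions.
Reversing citrate utilisation → still no organism matches.
Reversing Pigment → still no organism matches.
Reversing LDC → still no organism matches.
Reversing urea hydrolysis → still no organism matches.
Reversing ADH → still no organism matches.
Reversing Motility → still no organism matches.
Reversing Esculin (to -) → unique match: Pseudomonas fluorescens.
Reversing Nitrate → still no organism matches.
Reversing growth at 42°C → still no organism matches.
Reversing Oxidase → still no organism matches.

Esculin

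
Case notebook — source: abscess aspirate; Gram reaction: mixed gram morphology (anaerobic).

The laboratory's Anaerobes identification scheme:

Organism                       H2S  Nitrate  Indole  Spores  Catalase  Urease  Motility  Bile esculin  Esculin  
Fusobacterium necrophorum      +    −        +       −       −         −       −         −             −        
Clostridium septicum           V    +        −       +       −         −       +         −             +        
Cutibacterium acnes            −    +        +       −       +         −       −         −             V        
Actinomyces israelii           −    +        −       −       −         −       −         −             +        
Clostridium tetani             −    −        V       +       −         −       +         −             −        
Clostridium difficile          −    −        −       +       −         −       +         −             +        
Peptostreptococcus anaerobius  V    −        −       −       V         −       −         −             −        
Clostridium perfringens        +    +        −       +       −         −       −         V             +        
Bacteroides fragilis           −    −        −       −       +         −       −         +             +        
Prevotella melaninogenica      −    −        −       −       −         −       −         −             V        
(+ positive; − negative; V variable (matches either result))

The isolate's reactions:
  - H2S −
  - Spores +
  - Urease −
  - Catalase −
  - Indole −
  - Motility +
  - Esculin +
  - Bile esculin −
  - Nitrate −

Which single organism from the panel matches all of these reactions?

Clostridium difficile

Bile esculin −: excludes Bacteroides fragilis — 9 left.
Urease −: all 9 remaining candidates are consistent.
Catalase −: excludes Cutibacterium acnes — 8 left.
Nitrate −: excludes Clostridium septicum, Actinomyces israelii, Clostridium perfringens — 5 left.
Indole −: excludes Fusobacterium necrophorum — 4 left.
Motility +: excludes Peptostreptococcus anaerobius, Prevotella melaninogenica — 2 left.
Esculin +: excludes Clostridium tetani — 1 left.
Spores +: the one remaining candidate is consistent.
H2S −: the one remaining candidate is consistent.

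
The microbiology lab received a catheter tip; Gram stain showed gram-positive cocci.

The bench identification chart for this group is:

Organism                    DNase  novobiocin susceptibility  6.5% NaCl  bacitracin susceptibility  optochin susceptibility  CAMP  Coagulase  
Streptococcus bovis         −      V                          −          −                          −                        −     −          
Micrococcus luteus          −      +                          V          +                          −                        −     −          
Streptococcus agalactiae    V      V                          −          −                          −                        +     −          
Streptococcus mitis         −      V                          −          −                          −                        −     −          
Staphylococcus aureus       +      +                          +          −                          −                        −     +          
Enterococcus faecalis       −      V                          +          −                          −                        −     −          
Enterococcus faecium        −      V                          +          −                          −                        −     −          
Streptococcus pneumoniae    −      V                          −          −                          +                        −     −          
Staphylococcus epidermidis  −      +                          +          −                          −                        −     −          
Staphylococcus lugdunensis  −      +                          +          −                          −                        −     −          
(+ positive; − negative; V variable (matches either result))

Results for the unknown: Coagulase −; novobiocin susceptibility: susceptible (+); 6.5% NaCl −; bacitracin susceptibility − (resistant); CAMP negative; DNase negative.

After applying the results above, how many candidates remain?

3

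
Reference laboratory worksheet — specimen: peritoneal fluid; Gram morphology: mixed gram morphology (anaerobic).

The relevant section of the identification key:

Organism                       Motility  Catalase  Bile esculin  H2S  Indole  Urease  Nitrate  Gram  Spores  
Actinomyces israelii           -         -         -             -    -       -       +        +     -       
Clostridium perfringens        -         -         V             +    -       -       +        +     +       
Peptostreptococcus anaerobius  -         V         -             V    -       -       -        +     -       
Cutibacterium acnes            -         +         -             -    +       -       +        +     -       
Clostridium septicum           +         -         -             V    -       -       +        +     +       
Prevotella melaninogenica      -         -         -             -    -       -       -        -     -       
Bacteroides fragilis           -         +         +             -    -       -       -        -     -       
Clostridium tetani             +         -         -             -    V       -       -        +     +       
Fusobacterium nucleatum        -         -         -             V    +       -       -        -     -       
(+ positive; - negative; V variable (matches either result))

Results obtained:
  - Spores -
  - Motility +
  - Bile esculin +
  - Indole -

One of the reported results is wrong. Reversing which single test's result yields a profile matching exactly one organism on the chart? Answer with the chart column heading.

Motility

As reported, no row in the chart matches all 4 reactions.
Reversing Indole → still no organism matches.
Reversing Motility (to -) → unique match: Bacteroides fragilis.
Reversing Spores → still no organism matches.
Reversing Bile esculin → still no organism matches.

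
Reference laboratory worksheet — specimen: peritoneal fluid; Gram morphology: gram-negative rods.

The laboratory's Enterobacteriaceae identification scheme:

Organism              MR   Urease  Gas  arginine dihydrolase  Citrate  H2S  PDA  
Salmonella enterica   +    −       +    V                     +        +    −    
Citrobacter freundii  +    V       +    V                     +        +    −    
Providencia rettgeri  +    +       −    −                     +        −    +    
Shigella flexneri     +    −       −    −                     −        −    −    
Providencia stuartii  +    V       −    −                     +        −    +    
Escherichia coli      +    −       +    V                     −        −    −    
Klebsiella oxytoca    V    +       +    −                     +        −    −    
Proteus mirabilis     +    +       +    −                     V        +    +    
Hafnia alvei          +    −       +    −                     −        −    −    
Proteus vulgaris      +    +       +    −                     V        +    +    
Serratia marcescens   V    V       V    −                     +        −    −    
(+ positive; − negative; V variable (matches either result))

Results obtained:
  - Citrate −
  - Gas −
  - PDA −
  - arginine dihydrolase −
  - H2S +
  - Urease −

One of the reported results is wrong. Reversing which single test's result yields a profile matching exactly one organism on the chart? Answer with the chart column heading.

H2S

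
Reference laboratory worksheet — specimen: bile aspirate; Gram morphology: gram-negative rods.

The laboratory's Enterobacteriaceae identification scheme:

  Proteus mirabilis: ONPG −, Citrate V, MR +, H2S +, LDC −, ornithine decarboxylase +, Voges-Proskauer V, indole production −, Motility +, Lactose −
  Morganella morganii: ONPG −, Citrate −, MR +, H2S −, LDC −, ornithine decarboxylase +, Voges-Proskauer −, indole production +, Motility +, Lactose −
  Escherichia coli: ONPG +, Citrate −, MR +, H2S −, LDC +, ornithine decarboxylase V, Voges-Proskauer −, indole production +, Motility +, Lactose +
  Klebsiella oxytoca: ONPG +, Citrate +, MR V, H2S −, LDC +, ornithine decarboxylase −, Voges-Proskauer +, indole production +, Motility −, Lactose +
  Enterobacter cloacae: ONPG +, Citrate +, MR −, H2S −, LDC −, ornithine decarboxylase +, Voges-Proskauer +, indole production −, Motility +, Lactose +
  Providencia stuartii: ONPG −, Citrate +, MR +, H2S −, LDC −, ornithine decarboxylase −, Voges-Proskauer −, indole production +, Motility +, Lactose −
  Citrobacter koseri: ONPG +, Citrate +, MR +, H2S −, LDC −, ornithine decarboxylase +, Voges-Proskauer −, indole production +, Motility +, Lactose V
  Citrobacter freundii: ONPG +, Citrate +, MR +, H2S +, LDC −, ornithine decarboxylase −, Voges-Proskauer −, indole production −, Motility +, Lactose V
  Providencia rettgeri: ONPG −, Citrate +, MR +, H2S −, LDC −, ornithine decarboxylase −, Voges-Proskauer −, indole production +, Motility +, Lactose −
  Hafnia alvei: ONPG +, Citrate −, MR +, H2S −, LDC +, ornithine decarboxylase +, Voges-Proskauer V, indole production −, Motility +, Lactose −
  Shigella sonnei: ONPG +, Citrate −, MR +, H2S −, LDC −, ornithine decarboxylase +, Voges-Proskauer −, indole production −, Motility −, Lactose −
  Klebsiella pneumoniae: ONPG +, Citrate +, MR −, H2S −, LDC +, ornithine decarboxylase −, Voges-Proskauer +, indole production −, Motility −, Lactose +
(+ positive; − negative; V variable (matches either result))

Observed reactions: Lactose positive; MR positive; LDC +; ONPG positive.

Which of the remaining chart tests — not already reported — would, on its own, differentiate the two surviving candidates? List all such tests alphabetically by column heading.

Citrate, Motility, Voges-Proskauer

ONPG +: excludes Proteus mirabilis, Morganella morganii, Providencia stuartii, Providencia rettgeri — 8 left.
MR +: excludes Enterobacter cloacae, Klebsiella pneumoniae — 6 left.
LDC +: excludes Citrobacter koseri, Citrobacter freundii, Shigella sonnei — 3 left.
Lactose +: excludes Hafnia alvei — 2 left.
Two candidates remain: Escherichia coli and Klebsiella oxytoca.
  Citrate: Escherichia coli −, Klebsiella oxytoca + — discriminates.
  H2S: − vs − — same for both, does not separate.
  ornithine decarboxylase: V vs − — variable for at least one, does not separate.
  Voges-Proskauer: Escherichia coli −, Klebsiella oxytoca + — discriminates.
  indole production: + vs + — same for both, does not separate.
  Motility: Escherichia coli +, Klebsiella oxytoca − — discriminates.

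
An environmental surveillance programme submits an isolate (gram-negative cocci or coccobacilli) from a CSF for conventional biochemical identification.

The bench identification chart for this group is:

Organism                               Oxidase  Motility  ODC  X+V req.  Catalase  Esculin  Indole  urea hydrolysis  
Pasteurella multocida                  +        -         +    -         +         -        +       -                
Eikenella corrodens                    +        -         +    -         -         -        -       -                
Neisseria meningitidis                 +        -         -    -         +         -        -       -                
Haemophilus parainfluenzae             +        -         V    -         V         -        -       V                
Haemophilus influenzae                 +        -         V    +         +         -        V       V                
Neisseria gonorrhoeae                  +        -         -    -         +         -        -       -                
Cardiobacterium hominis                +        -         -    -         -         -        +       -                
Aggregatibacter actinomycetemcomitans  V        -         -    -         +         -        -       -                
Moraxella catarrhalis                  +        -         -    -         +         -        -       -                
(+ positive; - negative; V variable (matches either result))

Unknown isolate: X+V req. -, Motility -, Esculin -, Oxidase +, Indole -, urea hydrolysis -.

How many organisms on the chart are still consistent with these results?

X+V req. -: excludes Haemophilus influenzae — 8 left.
Motility -: all 8 remaining candidates are consistent.
Indole -: excludes Pasteurella multocida, Cardiobacterium hominis — 6 left.
Esculin -: all 6 remaining candidates are consistent.
Oxidase +: all 6 remaining candidates are consistent.
urea hydrolysis -: all 6 remaining candidates are consistent.
Still consistent: Aggregatibacter actinomycetemcomitans, Eikenella corrodens, Haemophilus parainfluenzae, Moraxella catarrhalis, Neisseria gonorrhoeae, Neisseria meningitidis.

6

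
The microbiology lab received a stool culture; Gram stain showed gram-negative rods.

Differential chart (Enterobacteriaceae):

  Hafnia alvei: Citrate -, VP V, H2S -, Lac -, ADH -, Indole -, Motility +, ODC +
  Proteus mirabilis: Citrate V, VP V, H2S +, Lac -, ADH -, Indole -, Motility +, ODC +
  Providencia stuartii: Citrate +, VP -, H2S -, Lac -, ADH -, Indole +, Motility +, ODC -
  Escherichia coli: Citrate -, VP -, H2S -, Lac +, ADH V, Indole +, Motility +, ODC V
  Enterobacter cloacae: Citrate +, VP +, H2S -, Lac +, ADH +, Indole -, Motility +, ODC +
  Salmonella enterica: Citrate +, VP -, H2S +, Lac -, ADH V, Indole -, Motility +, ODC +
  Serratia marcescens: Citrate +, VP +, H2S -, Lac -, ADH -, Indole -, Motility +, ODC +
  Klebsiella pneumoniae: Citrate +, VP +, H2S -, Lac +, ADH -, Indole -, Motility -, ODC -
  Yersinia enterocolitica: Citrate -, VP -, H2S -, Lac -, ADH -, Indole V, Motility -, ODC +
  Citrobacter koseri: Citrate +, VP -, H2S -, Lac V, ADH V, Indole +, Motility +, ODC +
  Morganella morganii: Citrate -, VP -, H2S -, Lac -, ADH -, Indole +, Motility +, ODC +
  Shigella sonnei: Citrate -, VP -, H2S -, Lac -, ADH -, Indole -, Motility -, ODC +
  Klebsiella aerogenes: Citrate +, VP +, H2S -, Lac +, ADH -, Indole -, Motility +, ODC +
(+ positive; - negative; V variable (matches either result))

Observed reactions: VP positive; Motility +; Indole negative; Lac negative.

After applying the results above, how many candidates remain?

3

Lac -: excludes Escherichia coli, Enterobacter cloacae, Klebsiella pneumoniae, Klebsiella aerogenes — 9 left.
Indole -: excludes Providencia stuartii, Citrobacter koseri, Morganella morganii — 6 left.
Motility +: excludes Yersinia enterocolitica, Shigella sonnei — 4 left.
VP +: excludes Salmonella enterica — 3 left.
Still consistent: Hafnia alvei, Proteus mirabilis, Serratia marcescens.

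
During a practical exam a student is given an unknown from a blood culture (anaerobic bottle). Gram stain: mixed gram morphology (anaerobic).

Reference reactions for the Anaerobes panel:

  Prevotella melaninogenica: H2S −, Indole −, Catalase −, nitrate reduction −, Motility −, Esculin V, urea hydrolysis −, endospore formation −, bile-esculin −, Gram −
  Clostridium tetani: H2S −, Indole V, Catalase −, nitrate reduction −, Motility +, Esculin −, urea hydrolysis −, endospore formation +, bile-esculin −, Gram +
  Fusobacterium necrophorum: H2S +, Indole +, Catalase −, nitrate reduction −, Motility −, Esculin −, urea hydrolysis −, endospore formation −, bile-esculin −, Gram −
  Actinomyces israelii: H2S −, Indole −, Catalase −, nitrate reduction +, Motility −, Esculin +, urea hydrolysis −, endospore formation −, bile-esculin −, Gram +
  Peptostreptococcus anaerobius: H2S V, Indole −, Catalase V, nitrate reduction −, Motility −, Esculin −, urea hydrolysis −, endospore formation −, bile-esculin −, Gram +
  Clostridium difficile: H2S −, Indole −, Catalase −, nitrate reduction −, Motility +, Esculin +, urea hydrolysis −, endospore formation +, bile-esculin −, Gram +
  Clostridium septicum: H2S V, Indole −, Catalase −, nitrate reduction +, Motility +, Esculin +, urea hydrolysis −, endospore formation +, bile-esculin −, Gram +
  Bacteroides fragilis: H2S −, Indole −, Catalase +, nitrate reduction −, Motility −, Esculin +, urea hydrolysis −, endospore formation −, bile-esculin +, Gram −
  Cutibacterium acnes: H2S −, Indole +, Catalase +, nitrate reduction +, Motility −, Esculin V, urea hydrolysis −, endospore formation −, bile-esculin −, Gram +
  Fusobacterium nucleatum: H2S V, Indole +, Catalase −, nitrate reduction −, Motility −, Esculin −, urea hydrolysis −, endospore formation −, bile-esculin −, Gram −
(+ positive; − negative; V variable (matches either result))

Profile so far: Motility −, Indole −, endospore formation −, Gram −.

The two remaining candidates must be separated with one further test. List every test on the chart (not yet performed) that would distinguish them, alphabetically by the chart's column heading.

bile-esculin, Catalase

Motility −: excludes Clostridium tetani, Clostridium difficile, Clostridium septicum — 7 left.
endospore formation −: all 7 remaining candidates are consistent.
Indole −: excludes Fusobacterium necrophorum, Cutibacterium acnes, Fusobacterium nucleatum — 4 left.
Gram −: excludes Actinomyces israelii, Peptostreptococcus anaerobius — 2 left.
Two candidates remain: Bacteroides fragilis and Prevotella melaninogenica.
  H2S: − vs − — same for both, does not separate.
  Catalase: Bacteroides fragilis +, Prevotella melaninogenica − — discriminates.
  nitrate reduction: − vs − — same for both, does not separate.
  Esculin: + vs V — variable for at least one, does not separate.
  urea hydrolysis: − vs − — same for both, does not separate.
  bile-esculin: Bacteroides fragilis +, Prevotella melaninogenica − — discriminates.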